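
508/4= 127 = 127.00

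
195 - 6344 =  - 6149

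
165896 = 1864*89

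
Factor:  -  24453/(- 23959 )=3^2*11^1*97^( - 1 ) = 99/97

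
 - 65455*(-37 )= 2421835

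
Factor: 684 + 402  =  2^1*3^1*181^1 = 1086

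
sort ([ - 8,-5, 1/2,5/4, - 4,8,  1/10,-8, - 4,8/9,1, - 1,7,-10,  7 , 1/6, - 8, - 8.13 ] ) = [-10,- 8.13,- 8, - 8,-8,  -  5, - 4, - 4, - 1,1/10,1/6 , 1/2, 8/9,  1,5/4,  7,7,8 ]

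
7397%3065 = 1267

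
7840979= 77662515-69821536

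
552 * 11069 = 6110088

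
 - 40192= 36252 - 76444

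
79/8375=79/8375 = 0.01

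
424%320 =104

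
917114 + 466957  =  1384071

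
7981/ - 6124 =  - 2 + 4267/6124  =  -  1.30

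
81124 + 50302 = 131426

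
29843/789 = 29843/789 = 37.82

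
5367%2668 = 31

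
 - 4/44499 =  - 4/44499=- 0.00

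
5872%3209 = 2663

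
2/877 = 2/877 = 0.00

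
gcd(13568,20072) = 8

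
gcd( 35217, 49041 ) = 9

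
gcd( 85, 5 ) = 5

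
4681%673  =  643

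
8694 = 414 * 21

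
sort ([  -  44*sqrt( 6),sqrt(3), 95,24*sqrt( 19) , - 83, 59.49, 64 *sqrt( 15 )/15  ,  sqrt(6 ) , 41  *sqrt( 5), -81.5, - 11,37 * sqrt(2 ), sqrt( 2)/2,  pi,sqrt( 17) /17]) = [ - 44*sqrt( 6),-83, - 81.5,- 11, sqrt( 17)/17 , sqrt(2) /2, sqrt(3 ),sqrt(6), pi,64*sqrt(15 )/15,  37*sqrt(2) , 59.49,41*sqrt(5 ),95, 24*sqrt(19)]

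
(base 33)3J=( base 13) 91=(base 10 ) 118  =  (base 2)1110110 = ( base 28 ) 46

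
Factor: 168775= 5^2*43^1*157^1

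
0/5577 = 0  =  0.00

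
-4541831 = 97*( - 46823) 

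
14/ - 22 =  - 1 + 4/11  =  - 0.64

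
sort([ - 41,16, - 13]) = [ - 41,  -  13, 16 ] 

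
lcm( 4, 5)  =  20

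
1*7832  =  7832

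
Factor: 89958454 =2^1*4679^1*9613^1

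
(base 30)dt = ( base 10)419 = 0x1a3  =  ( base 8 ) 643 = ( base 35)BY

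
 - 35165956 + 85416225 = 50250269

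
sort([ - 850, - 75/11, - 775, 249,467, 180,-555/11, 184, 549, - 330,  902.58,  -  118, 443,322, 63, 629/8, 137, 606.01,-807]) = [ - 850, - 807, - 775, - 330, - 118, - 555/11, - 75/11, 63,629/8,137, 180,184, 249, 322, 443, 467,549, 606.01, 902.58 ]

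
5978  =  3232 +2746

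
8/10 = 4/5=0.80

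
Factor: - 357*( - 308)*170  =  2^3* 3^1 * 5^1*7^2*11^1*17^2 = 18692520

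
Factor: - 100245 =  - 3^1 * 5^1*41^1* 163^1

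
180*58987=10617660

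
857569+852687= 1710256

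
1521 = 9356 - 7835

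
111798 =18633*6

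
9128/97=9128/97 = 94.10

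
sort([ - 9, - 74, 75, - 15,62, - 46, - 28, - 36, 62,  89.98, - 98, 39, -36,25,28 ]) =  [ - 98 ,- 74, - 46, - 36, - 36,  -  28 , - 15, - 9,25,28,39,62,62, 75,89.98]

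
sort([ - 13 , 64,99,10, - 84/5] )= [-84/5, - 13, 10 , 64, 99 ] 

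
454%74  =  10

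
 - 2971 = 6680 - 9651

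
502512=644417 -141905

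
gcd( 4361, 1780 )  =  89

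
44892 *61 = 2738412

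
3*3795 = 11385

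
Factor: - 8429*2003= - 2003^1 * 8429^1 = - 16883287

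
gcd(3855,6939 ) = 771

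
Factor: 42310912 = 2^8*7^2*3373^1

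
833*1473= 1227009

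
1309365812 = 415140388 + 894225424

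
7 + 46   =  53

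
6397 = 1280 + 5117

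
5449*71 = 386879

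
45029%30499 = 14530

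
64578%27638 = 9302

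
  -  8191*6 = -49146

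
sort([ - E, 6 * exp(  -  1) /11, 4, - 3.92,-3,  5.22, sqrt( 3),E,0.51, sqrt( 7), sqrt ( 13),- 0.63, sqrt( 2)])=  [-3.92, - 3,- E,  -  0.63,6 * exp( - 1)/11,0.51,sqrt ( 2 ), sqrt( 3 ), sqrt( 7), E,  sqrt(13), 4,5.22]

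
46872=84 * 558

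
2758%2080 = 678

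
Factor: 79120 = 2^4*5^1*23^1*43^1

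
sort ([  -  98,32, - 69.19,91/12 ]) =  [ - 98, -69.19,91/12, 32]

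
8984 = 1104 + 7880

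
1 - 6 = - 5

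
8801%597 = 443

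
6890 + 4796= 11686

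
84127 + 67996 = 152123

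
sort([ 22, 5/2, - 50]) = [ - 50,5/2, 22]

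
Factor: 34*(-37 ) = -2^1*17^1*37^1 = - 1258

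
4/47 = 4/47 = 0.09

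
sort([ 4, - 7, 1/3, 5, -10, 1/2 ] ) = [-10, - 7 , 1/3,1/2, 4,5] 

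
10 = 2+8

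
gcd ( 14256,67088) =16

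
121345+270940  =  392285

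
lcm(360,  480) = 1440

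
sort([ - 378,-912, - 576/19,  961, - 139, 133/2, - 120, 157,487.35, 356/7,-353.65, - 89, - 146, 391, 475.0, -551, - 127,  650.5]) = [ - 912, - 551,-378  , - 353.65,-146,-139, - 127,-120, - 89,-576/19,356/7, 133/2,157, 391, 475.0,487.35, 650.5,961]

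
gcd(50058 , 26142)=6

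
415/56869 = 415/56869 = 0.01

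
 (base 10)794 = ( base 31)PJ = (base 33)O2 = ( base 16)31a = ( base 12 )562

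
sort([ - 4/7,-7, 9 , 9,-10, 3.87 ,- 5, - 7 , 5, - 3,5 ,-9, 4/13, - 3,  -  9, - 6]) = [ - 10, - 9, - 9, - 7, - 7, - 6,- 5,  -  3, - 3, - 4/7, 4/13, 3.87,5, 5, 9,  9]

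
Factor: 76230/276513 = 25410/92171=2^1*3^1 * 5^1*7^1 * 11^2  *61^( - 1)*1511^(-1 ) 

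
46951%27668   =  19283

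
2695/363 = 7+14/33 = 7.42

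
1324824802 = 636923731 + 687901071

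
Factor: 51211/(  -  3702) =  - 83/6 = -  2^ ( - 1 )*3^( - 1 )*83^1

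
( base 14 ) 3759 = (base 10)9683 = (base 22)k03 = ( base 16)25D3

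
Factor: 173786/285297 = 2^1*3^( - 1 )*31^1*61^( - 1 )  *1559^( - 1 ) * 2803^1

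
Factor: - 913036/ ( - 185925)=2^2*3^( - 1)*5^( - 2)*17^1* 29^1*37^( - 1 )*67^( - 1 )*463^1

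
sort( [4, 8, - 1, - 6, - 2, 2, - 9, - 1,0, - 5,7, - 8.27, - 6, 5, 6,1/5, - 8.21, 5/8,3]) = [ - 9 , - 8.27, - 8.21, - 6, - 6 , - 5 , - 2 , - 1, - 1,0,1/5,  5/8,  2 , 3,4,5, 6, 7,8]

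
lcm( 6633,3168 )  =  212256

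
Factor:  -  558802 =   -  2^1*271^1 * 1031^1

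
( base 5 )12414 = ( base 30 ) 12O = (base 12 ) 6A0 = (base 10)984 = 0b1111011000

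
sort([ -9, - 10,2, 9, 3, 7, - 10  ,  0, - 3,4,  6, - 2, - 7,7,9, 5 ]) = [ - 10,-10, - 9, - 7, - 3, - 2, 0, 2, 3  ,  4, 5,6, 7, 7 , 9,9 ] 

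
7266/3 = 2422= 2422.00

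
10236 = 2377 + 7859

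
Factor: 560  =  2^4*5^1*7^1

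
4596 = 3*1532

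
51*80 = 4080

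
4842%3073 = 1769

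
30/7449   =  10/2483= 0.00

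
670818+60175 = 730993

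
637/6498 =637/6498  =  0.10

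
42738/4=21369/2 = 10684.50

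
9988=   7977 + 2011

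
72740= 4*18185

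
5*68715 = 343575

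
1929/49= 39 + 18/49=39.37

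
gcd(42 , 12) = 6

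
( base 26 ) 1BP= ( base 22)20J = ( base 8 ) 1733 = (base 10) 987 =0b1111011011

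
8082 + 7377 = 15459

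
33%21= 12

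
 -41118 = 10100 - 51218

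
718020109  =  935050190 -217030081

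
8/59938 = 4/29969 = 0.00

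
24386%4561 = 1581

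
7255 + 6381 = 13636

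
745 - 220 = 525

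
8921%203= 192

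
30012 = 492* 61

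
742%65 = 27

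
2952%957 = 81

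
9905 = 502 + 9403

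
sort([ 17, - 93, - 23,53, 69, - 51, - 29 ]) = [ - 93,-51, - 29, - 23, 17,53, 69 ]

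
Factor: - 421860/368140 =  - 3^1 *89^1*233^( - 1) = - 267/233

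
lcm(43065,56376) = 3100680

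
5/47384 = 5/47384 = 0.00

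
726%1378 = 726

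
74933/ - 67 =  - 74933/67 = -1118.40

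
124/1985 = 124/1985 = 0.06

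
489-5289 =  - 4800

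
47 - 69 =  - 22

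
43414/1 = 43414 = 43414.00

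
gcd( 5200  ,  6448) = 208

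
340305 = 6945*49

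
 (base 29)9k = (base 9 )342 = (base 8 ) 431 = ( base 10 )281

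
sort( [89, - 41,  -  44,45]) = [-44, -41  ,  45 , 89 ] 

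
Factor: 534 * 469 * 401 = 100428846 = 2^1*3^1 * 7^1*67^1*89^1 * 401^1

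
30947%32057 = 30947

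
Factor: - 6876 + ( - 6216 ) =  - 13092  =  - 2^2 * 3^1*1091^1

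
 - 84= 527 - 611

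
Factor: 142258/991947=2^1 * 3^( - 1 )*11^(-1)* 30059^( - 1) * 71129^1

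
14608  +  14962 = 29570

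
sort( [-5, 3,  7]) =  [ - 5,3, 7 ]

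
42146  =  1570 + 40576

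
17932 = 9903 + 8029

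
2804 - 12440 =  - 9636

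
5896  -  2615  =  3281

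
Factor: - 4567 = -4567^1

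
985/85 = 11 + 10/17  =  11.59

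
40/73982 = 20/36991=0.00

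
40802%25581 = 15221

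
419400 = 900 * 466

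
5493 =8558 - 3065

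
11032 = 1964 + 9068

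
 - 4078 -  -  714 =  - 3364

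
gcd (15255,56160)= 135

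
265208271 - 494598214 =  - 229389943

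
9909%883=196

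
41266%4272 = 2818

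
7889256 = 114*69204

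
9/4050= 1/450=0.00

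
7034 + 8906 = 15940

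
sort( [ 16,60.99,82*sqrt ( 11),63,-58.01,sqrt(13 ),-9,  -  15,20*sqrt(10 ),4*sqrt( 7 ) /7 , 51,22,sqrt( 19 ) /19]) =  [-58.01,-15, - 9,sqrt ( 19) /19, 4*sqrt( 7 ) /7, sqrt (13 ),16,22, 51, 60.99, 63, 20*sqrt( 10 ), 82*sqrt(11 ) ] 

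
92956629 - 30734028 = 62222601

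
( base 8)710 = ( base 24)J0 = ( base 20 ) 12g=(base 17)19E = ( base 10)456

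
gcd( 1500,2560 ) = 20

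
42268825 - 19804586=22464239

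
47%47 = 0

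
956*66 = 63096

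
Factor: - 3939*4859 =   -  19139601 = - 3^1*13^1*43^1*101^1*113^1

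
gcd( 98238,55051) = 1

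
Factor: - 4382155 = -5^1 * 876431^1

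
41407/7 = 41407/7=5915.29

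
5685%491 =284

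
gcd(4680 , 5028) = 12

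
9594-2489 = 7105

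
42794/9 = 42794/9 = 4754.89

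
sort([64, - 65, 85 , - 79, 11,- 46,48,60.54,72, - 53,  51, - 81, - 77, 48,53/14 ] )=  [ - 81,-79, - 77, - 65 , - 53,-46, 53/14, 11, 48,48 , 51 , 60.54, 64, 72,85 ]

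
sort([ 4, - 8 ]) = [ - 8, 4] 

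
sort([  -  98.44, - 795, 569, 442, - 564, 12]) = [ - 795, - 564, - 98.44 , 12, 442, 569]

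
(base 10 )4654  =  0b1001000101110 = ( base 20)bce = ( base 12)283A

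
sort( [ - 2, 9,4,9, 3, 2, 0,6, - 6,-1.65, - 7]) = [ - 7, - 6,  -  2 , - 1.65,0, 2, 3,4, 6,9, 9 ] 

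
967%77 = 43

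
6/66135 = 2/22045=0.00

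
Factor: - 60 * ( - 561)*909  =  30596940 = 2^2*3^4 *5^1*11^1 *17^1*101^1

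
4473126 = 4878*917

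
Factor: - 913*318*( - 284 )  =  82454856  =  2^3*3^1*11^1* 53^1 * 71^1*83^1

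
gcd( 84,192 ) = 12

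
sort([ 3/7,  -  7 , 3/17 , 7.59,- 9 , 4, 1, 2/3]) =[ - 9,  -  7,  3/17,3/7, 2/3,1 , 4, 7.59 ]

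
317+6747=7064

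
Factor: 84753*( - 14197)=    -3^3*43^1*73^1*14197^1  =  - 1203238341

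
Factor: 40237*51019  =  2052851503 = 163^1*313^1*40237^1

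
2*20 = 40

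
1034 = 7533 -6499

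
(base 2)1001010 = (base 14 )54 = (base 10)74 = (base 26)2m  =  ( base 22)38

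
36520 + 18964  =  55484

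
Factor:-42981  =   - 3^1 * 14327^1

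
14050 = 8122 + 5928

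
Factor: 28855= 5^1 * 29^1*199^1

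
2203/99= 22  +  25/99 = 22.25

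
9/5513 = 9/5513 =0.00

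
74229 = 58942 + 15287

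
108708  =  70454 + 38254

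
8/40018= 4/20009= 0.00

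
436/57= 436/57 = 7.65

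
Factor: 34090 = 2^1*5^1*7^1 * 487^1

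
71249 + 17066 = 88315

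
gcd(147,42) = 21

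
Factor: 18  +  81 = 3^2 *11^1=99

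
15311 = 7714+7597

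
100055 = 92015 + 8040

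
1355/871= 1 + 484/871 = 1.56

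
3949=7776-3827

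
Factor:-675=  - 3^3*5^2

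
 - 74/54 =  - 37/27 = - 1.37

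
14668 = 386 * 38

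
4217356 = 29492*143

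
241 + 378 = 619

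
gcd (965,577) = 1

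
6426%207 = 9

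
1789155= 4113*435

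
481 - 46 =435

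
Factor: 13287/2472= 43/8= 2^( - 3)*43^1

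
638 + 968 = 1606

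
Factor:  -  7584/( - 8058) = 2^4 * 17^ ( -1) = 16/17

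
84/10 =42/5 = 8.40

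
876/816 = 1 + 5/68  =  1.07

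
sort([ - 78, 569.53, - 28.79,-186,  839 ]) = [ - 186, - 78,-28.79, 569.53,839] 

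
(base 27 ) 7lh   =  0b1011000110111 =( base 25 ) 92C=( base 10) 5687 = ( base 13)2786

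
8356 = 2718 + 5638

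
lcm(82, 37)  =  3034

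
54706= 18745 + 35961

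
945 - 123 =822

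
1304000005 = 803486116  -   - 500513889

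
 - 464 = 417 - 881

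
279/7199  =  279/7199  =  0.04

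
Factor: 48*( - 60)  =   - 2^6*3^2*5^1 = - 2880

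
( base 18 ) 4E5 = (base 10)1553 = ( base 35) 19D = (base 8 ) 3021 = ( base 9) 2115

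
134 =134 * 1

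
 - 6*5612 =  - 33672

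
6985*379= 2647315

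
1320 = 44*30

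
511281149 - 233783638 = 277497511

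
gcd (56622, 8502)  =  6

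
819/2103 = 273/701 = 0.39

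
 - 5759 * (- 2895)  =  16672305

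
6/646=3/323 = 0.01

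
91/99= 91/99= 0.92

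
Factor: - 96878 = -2^1*59^1*821^1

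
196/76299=196/76299 = 0.00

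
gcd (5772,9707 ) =1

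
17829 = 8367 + 9462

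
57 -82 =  - 25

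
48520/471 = 103 + 7/471 = 103.01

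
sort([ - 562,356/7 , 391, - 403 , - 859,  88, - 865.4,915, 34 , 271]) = [-865.4, - 859, - 562 , - 403, 34, 356/7, 88,271, 391 , 915 ] 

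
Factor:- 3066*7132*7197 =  - 2^3*3^2*7^1*73^1*1783^1*2399^1 = -157374726264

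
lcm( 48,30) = 240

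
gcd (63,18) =9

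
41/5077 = 41/5077 = 0.01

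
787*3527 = 2775749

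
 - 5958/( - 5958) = 1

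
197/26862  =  197/26862 = 0.01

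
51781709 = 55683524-3901815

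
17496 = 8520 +8976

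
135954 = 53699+82255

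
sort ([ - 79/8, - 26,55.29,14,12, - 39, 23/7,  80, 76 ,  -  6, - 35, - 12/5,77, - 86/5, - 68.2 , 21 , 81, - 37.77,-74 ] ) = [ - 74, - 68.2, - 39, - 37.77, - 35, - 26,-86/5, - 79/8, - 6, - 12/5,23/7,  12, 14, 21, 55.29,76 , 77,80,81] 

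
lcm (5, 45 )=45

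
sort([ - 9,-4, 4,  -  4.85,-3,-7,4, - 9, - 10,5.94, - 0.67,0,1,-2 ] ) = [ - 10, - 9, - 9, - 7, - 4.85, - 4, - 3,- 2, - 0.67, 0,1,4,4,5.94] 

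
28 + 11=39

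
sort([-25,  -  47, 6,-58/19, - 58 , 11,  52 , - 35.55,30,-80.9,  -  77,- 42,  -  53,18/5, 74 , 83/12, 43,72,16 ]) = [ - 80.9, - 77,-58,-53,-47, - 42, - 35.55,-25 ,-58/19, 18/5,6 , 83/12, 11, 16, 30 , 43,  52,72,  74 ] 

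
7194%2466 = 2262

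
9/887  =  9/887 = 0.01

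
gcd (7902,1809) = 9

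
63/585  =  7/65 = 0.11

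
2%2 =0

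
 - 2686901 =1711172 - 4398073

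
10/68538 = 5/34269 = 0.00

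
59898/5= 11979 + 3/5 = 11979.60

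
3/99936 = 1/33312 = 0.00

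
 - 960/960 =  - 1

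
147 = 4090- 3943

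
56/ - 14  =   - 4 +0/1 = - 4.00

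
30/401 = 30/401 = 0.07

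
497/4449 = 497/4449 = 0.11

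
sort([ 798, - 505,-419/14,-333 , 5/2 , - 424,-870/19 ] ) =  [-505,-424, - 333, - 870/19 , - 419/14, 5/2,798]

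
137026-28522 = 108504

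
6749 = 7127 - 378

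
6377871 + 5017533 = 11395404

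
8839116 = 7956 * 1111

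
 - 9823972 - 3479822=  - 13303794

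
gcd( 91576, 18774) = 2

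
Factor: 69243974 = 2^1*79^1*438253^1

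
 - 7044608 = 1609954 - 8654562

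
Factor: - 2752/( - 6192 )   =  4/9 = 2^2* 3^( - 2 ) 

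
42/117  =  14/39 =0.36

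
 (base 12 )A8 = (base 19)6e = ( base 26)4O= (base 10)128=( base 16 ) 80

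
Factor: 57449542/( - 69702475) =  - 2^1*5^(-2 )*71^( - 1)*107^ ( - 1)*367^( - 1) * 1367^1 * 21013^1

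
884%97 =11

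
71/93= 71/93 = 0.76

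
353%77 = 45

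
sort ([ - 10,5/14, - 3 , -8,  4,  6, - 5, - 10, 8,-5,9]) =[ - 10,-10, - 8, - 5,-5, - 3, 5/14,4,6,8,9]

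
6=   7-1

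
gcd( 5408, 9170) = 2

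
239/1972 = 239/1972 = 0.12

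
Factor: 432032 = 2^5*23^1*587^1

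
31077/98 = 317+11/98 = 317.11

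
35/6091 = 35/6091 = 0.01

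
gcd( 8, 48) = 8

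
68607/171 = 401 + 4/19= 401.21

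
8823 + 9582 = 18405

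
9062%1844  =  1686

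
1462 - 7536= -6074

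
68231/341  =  200+1/11  =  200.09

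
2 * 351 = 702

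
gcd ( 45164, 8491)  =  7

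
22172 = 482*46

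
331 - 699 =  - 368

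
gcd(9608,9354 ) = 2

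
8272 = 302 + 7970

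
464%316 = 148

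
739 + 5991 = 6730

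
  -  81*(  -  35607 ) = 2884167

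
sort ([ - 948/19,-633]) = [-633, - 948/19] 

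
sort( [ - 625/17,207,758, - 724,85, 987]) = [ - 724, - 625/17,85, 207, 758,987]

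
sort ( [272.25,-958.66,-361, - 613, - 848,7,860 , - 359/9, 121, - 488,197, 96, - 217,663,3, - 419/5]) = [ - 958.66, - 848, - 613,  -  488,-361, - 217, - 419/5, - 359/9,3, 7, 96,121,197,272.25,663,860]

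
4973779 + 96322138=101295917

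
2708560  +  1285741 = 3994301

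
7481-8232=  - 751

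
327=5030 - 4703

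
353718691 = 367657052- 13938361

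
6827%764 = 715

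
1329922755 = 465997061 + 863925694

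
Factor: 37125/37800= 55/56 = 2^(  -  3)*5^1*7^ ( - 1) * 11^1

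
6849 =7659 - 810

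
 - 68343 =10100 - 78443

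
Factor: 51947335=5^1*11^1*944497^1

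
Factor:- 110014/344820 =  -2^( - 1)*3^ ( - 1) * 5^(-1 )*7^( - 1)*67^1 = - 67/210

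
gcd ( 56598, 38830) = 2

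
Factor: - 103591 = - 103591^1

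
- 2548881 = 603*( - 4227 ) 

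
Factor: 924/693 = 4/3 = 2^2*3^( - 1 )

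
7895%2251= 1142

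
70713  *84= 5939892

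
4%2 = 0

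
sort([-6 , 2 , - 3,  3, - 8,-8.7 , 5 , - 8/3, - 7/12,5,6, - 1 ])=[ - 8.7, -8,-6, - 3, - 8/3, - 1,  -  7/12, 2, 3, 5, 5, 6] 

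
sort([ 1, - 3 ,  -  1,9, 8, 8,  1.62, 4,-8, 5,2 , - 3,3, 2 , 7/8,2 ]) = [ - 8, - 3, - 3, - 1,7/8, 1, 1.62,  2, 2, 2,3 , 4,5, 8,8,9 ] 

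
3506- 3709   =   - 203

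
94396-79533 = 14863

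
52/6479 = 52/6479=0.01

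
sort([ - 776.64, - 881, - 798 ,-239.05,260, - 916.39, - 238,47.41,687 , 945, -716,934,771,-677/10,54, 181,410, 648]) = [-916.39, - 881, - 798,-776.64, - 716, - 239.05,  -  238, - 677/10,47.41, 54,181, 260,  410, 648, 687, 771,934, 945 ]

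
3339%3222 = 117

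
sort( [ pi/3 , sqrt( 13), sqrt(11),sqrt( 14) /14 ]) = [ sqrt(14)/14,pi/3 , sqrt( 11),sqrt( 13) ]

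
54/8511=18/2837 = 0.01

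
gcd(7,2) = 1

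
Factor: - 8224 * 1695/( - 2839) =2^5*3^1*5^1*17^( - 1 ) * 113^1*167^( - 1)*257^1 = 13939680/2839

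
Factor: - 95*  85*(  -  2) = 16150=2^1*5^2 * 17^1 * 19^1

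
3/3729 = 1/1243 =0.00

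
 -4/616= - 1/154 = - 0.01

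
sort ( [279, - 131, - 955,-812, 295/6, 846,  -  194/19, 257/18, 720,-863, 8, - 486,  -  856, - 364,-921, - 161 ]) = [-955, - 921, - 863, - 856, - 812,-486,  -  364,- 161,-131, -194/19 , 8 , 257/18,  295/6,  279, 720,  846]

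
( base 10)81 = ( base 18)49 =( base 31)2J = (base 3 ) 10000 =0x51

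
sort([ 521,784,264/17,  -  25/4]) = [ - 25/4,264/17,521,784 ]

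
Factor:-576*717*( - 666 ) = 275052672 = 2^7*3^5*37^1* 239^1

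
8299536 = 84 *98804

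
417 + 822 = 1239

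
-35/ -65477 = 35/65477 = 0.00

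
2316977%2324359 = 2316977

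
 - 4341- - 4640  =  299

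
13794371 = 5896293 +7898078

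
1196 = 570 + 626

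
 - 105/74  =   -105/74=- 1.42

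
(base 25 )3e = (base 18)4H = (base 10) 89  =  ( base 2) 1011001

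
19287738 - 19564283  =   - 276545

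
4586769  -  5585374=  - 998605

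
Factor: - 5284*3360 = -2^7 * 3^1 * 5^1 * 7^1 * 1321^1 = - 17754240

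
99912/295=99912/295 = 338.68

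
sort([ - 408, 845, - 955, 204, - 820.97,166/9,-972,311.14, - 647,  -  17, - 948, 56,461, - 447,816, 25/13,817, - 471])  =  [ - 972, - 955, - 948,-820.97, - 647, - 471, - 447, - 408,- 17,25/13,166/9,56, 204,311.14 , 461, 816, 817,  845]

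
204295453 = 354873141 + -150577688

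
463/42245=463/42245=0.01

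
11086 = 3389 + 7697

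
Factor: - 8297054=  - 2^1*17^1*79^1*3089^1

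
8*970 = 7760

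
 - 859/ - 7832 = 859/7832=0.11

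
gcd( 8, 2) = 2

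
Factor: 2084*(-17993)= -2^2 * 19^1*521^1 * 947^1 = -  37497412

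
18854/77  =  1714/7 = 244.86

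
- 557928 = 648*(-861)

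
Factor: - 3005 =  - 5^1*601^1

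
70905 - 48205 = 22700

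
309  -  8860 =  - 8551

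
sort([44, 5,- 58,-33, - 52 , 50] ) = [ - 58, - 52, - 33, 5, 44,50]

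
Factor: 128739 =3^1*13^1*3301^1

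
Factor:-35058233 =-7^1 * 17^1*23^1 * 12809^1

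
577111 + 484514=1061625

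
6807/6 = 2269/2  =  1134.50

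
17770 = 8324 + 9446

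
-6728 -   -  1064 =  - 5664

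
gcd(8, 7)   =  1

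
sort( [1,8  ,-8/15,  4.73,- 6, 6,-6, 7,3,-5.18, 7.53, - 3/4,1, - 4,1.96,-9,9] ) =[ - 9,  -  6, - 6, - 5.18, - 4, -3/4,-8/15,1,  1,  1.96 , 3, 4.73, 6,  7 , 7.53,  8, 9 ] 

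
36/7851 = 12/2617 = 0.00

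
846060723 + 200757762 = 1046818485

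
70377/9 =23459/3  =  7819.67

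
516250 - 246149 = 270101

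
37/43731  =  37/43731 = 0.00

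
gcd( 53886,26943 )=26943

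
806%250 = 56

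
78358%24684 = 4306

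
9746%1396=1370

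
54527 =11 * 4957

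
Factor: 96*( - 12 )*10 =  - 11520  =  - 2^8*3^2* 5^1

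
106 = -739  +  845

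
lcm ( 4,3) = 12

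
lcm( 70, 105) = 210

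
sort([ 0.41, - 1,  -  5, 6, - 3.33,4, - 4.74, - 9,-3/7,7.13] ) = [  -  9, - 5, - 4.74, - 3.33 , - 1, - 3/7 , 0.41,  4, 6, 7.13] 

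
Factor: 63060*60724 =3829255440  =  2^4*3^1*5^1*17^1*19^1*47^1 * 1051^1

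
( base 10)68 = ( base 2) 1000100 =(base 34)20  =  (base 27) 2E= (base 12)58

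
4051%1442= 1167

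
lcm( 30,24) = 120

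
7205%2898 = 1409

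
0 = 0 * 113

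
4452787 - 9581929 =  -5129142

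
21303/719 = 29 + 452/719=   29.63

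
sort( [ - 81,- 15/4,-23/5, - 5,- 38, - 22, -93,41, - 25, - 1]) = [ - 93 , - 81 , - 38, - 25, - 22, - 5, - 23/5,  -  15/4,  -  1, 41 ]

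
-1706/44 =  -  853/22 = - 38.77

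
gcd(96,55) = 1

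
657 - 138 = 519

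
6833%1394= 1257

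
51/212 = 51/212  =  0.24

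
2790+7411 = 10201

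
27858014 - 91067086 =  - 63209072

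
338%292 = 46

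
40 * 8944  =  357760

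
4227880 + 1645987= 5873867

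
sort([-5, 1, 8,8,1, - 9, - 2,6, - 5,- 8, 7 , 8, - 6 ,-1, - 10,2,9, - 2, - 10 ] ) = [ - 10 , - 10,-9, - 8,-6,-5 ,-5, - 2, - 2,-1,1, 1, 2, 6,7,8,  8, 8, 9]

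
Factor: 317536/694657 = 2^5*109^ (-1)*6373^( - 1 )*9923^1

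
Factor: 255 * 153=39015 =3^3*5^1 * 17^2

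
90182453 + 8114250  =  98296703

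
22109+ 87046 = 109155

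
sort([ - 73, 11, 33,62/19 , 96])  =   [  -  73, 62/19, 11, 33, 96]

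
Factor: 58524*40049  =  2343827676 = 2^2*3^1*29^1*1381^1*4877^1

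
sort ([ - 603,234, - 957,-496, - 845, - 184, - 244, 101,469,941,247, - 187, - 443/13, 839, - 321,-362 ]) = [- 957, - 845,-603,-496, - 362 , - 321,  -  244, -187 , - 184, - 443/13,101, 234, 247  ,  469, 839,941 ]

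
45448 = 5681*8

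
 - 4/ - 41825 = 4/41825=0.00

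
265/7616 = 265/7616  =  0.03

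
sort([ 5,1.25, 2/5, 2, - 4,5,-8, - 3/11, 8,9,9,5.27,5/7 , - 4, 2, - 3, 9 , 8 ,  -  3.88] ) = [  -  8,-4, - 4, - 3.88, - 3,-3/11, 2/5, 5/7, 1.25, 2,2, 5, 5, 5.27, 8,8, 9,9, 9 ]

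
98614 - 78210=20404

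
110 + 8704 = 8814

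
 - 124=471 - 595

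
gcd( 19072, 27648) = 128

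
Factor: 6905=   5^1*1381^1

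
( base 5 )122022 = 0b1001000011101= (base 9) 6322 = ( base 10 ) 4637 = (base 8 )11035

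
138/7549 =138/7549 = 0.02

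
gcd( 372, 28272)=372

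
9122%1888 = 1570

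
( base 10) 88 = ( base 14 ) 64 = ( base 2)1011000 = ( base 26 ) 3A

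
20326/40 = 508 + 3/20 = 508.15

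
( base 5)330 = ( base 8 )132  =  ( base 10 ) 90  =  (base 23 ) 3l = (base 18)50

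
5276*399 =2105124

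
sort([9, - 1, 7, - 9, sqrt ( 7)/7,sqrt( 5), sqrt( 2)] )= [-9,-1, sqrt(7)/7,sqrt (2 ),sqrt( 5), 7,9]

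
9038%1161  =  911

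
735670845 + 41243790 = 776914635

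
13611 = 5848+7763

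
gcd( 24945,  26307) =3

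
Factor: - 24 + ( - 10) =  - 34 = - 2^1 * 17^1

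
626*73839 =46223214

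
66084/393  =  22028/131=168.15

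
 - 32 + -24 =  - 56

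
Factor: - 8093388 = -2^2*3^1*674449^1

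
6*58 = 348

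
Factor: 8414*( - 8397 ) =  - 70652358= -2^1*3^3*7^1*311^1*601^1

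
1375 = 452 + 923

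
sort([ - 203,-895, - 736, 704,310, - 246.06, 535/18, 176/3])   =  [  -  895, - 736 , - 246.06,-203, 535/18, 176/3, 310,704 ] 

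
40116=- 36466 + 76582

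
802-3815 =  - 3013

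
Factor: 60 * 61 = 2^2*3^1*5^1 *61^1 = 3660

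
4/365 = 4/365 = 0.01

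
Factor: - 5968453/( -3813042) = 2^( - 1 )*3^ ( - 1 )*635507^( - 1)*5968453^1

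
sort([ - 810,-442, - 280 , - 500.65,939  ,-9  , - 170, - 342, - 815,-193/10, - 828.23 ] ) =[ - 828.23, - 815, - 810,  -  500.65, - 442, - 342,-280, - 170, - 193/10, -9, 939]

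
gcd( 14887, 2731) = 1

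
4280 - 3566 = 714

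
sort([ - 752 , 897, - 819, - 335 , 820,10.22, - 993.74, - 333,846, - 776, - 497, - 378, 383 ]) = [ - 993.74, - 819, - 776,  -  752, - 497, - 378, - 335, - 333,10.22,383,820,846 , 897] 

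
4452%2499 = 1953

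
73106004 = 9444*7741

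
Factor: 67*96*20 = 2^7 *3^1*5^1*67^1  =  128640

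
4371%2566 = 1805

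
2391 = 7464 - 5073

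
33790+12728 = 46518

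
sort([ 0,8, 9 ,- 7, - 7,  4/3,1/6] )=[ - 7, - 7, 0, 1/6 , 4/3,  8, 9 ] 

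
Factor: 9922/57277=2^1*11^1*127^( - 1 ) = 22/127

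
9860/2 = 4930  =  4930.00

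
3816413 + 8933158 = 12749571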